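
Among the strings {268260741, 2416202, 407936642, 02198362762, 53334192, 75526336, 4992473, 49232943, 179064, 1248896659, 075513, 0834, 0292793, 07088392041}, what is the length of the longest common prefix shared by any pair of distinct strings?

2

The deepest shared node is where two words last agree before diverging.
"02198362762" and "0292793" agree on "02" (2 characters) before diverging; nothing deeper is shared.
Longest shared-prefix length: 2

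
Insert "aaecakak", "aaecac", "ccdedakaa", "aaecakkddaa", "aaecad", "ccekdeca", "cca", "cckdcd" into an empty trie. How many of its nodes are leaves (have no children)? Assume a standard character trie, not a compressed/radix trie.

8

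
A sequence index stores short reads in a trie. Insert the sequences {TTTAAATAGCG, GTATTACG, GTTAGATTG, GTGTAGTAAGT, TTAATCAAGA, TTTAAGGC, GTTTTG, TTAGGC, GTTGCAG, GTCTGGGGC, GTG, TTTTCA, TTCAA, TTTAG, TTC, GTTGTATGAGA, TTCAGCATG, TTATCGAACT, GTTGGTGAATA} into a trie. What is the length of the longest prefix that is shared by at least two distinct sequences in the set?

The deepest shared node is where two words last agree before diverging.
"TTTAAATAGCG" and "TTTAAGGC" agree on "TTTAA" (5 characters) before diverging; nothing deeper is shared.
Longest shared-prefix length: 5

5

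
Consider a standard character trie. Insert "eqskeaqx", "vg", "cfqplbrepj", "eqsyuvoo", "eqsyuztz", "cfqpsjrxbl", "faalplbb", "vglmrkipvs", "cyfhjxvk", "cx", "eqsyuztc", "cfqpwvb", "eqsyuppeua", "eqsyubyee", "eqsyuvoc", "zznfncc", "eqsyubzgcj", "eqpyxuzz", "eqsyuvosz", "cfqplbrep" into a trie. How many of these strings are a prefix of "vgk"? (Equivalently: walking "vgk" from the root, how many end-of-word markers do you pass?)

1

Traverse "vgk" character by character; count nodes along the way that are marked as word ends.
Prefixes of the query that are stored words: "vg"
Count: 1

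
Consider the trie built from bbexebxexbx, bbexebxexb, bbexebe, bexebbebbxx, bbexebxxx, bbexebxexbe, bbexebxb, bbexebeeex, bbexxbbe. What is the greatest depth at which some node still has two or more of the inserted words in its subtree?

Look for the deepest trie node that still has at least two words in its subtree.
e.g. "bbexebxexb" and "bbexebxexbe" share the prefix "bbexebxexb" of length 10; no pair shares a longer one.
Longest shared-prefix length: 10

10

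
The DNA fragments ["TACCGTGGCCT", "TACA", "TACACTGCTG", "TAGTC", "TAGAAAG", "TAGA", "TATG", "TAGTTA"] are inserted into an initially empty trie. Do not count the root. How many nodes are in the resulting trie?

29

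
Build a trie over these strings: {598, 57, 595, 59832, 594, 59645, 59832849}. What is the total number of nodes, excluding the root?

Count nodes per top-level branch (shared prefixes stored once):
  '5'-branch (57, 594, 595, 59645, 598, 59832, 59832849): 14 nodes
Sum: 14

14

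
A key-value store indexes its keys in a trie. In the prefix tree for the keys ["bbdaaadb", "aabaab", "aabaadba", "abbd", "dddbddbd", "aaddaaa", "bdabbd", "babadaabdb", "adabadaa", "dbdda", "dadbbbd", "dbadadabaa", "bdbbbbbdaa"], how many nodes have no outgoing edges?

Leaves are exactly the stored words that no other stored word extends.
Those words: "aabaab", "aabaadba", "aaddaaa", "abbd", "adabadaa", "babadaabdb", "bbdaaadb", "bdabbd", "bdbbbbbdaa", "dadbbbd", "dbadadabaa", "dbdda", "dddbddbd"
Leaf count: 13

13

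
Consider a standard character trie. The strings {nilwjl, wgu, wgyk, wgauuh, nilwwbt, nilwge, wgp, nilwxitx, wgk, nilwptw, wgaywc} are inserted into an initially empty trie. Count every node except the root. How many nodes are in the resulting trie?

32

For each word, the new-node count is its length minus the longest prefix already in the trie:
  "nilwjl" → 6 new (n, i, l, w, j, l)
  "wgu" → 3 new (w, g, u)
  "wgyk" → prefix "wg" already present; 2 new (y, k)
  "wgauuh" → prefix "wg" already present; 4 new (a, u, u, h)
  "nilwwbt" → prefix "nilw" already present; 3 new (w, b, t)
  "nilwge" → prefix "nilw" already present; 2 new (g, e)
  "wgp" → prefix "wg" already present; 1 new (p)
  "nilwxitx" → prefix "nilw" already present; 4 new (x, i, t, x)
  "wgk" → prefix "wg" already present; 1 new (k)
  "nilwptw" → prefix "nilw" already present; 3 new (p, t, w)
  "wgaywc" → prefix "wga" already present; 3 new (y, w, c)
Total nodes = 6 + 3 + 2 + 4 + 3 + 2 + 1 + 4 + 1 + 3 + 3 = 32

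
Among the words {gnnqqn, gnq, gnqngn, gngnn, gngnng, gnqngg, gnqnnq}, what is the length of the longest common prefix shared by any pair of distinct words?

5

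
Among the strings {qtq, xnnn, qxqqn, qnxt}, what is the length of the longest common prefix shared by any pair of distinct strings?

Look for the deepest trie node that still has at least two words in its subtree.
"qnxt" and "qtq" agree on "q" (1 characters) before diverging; nothing deeper is shared.
Longest shared-prefix length: 1

1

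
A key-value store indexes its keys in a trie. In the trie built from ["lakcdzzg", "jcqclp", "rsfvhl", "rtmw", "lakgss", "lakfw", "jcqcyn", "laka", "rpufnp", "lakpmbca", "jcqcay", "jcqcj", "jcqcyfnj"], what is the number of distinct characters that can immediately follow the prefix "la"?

1

Walk "la" from the root, arriving at one node.
Distinct next characters after "la": k.
That node has 1 child edge.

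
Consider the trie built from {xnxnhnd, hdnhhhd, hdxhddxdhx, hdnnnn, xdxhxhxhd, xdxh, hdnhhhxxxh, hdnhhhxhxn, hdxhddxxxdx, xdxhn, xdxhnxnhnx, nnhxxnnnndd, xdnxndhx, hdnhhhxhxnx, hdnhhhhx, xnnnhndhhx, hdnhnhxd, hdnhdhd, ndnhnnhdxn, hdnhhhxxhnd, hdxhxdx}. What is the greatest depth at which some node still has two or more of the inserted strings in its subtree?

Look for the deepest trie node that still has at least two words in its subtree.
e.g. "hdnhhhxhxn" and "hdnhhhxhxnx" share the prefix "hdnhhhxhxn" of length 10; no pair shares a longer one.
Longest shared-prefix length: 10

10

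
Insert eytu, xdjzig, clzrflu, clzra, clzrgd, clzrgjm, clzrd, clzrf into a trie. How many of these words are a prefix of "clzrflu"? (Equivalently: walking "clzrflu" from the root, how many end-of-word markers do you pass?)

Check each prefix of "clzrflu" against the stored set — each match is an end-marker on the path.
Prefixes of the query that are stored words: "clzrf", "clzrflu"
Count: 2

2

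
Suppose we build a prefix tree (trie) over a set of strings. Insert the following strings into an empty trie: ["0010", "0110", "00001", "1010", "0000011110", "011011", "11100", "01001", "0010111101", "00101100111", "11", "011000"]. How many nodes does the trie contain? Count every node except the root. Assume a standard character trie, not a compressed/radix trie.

42

Trace insertions, counting only characters that open a new branch:
  "0010" → 4 new (0, 0, 1, 0)
  "0110" → prefix "0" already present; 3 new (1, 1, 0)
  "00001" → prefix "00" already present; 3 new (0, 0, 1)
  "1010" → 4 new (1, 0, 1, 0)
  "0000011110" → prefix "0000" already present; 6 new (0, 1, 1, 1, 1, 0)
  "011011" → prefix "0110" already present; 2 new (1, 1)
  "11100" → prefix "1" already present; 4 new (1, 1, 0, 0)
  "01001" → prefix "01" already present; 3 new (0, 0, 1)
  "0010111101" → prefix "0010" already present; 6 new (1, 1, 1, 1, 0, 1)
  "00101100111" → prefix "001011" already present; 5 new (0, 0, 1, 1, 1)
  "11" → prefix "11" already present; 0 new (none)
  "011000" → prefix "0110" already present; 2 new (0, 0)
Total nodes = 4 + 3 + 3 + 4 + 6 + 2 + 4 + 3 + 6 + 5 + 0 + 2 = 42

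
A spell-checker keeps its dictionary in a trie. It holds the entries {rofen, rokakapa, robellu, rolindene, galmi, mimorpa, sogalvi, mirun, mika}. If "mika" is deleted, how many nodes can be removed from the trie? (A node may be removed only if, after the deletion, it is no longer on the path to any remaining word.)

Walk "mika" from the leaf back toward the root, removing each node that no remaining word uses.
The suffix "ka" (2 nodes) is used only by "mika"; the node for "mi" still has the child "m", so pruning stops there.
Nodes removed: 2

2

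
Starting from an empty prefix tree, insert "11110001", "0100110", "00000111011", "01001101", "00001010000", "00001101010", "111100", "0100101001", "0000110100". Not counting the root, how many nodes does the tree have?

45

For each word, the new-node count is its length minus the longest prefix already in the trie:
  "11110001" → 8 new (1, 1, 1, 1, 0, 0, 0, 1)
  "0100110" → 7 new (0, 1, 0, 0, 1, 1, 0)
  "00000111011" → prefix "0" already present; 10 new (0, 0, 0, 0, 1, 1, 1, 0, 1, 1)
  "01001101" → prefix "0100110" already present; 1 new (1)
  "00001010000" → prefix "0000" already present; 7 new (1, 0, 1, 0, 0, 0, 0)
  "00001101010" → prefix "00001" already present; 6 new (1, 0, 1, 0, 1, 0)
  "111100" → prefix "111100" already present; 0 new (none)
  "0100101001" → prefix "01001" already present; 5 new (0, 1, 0, 0, 1)
  "0000110100" → prefix "000011010" already present; 1 new (0)
Total nodes = 8 + 7 + 10 + 1 + 7 + 6 + 0 + 5 + 1 = 45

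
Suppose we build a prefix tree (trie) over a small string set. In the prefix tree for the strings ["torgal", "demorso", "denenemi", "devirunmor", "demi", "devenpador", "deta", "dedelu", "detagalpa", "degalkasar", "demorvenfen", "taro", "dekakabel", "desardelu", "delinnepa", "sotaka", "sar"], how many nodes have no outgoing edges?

A leaf is a node with no children — equivalently, the end of a word that is not a proper prefix of any other stored word.
Those words: "dedelu", "degalkasar", "dekakabel", "delinnepa", "demi", "demorso", "demorvenfen", "denenemi", "desardelu", "detagalpa", "devenpador", "devirunmor", "sar", "sotaka", "taro", "torgal"
Leaf count: 16

16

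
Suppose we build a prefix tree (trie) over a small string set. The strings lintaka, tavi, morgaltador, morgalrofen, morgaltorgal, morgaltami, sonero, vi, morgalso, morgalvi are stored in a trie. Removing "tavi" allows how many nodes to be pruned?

4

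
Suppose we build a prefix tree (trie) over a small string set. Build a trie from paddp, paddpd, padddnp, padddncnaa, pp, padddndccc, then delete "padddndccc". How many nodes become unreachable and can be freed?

Walk "padddndccc" from the leaf back toward the root, removing each node that no remaining word uses.
The suffix "dccc" (4 nodes) is used only by "padddndccc"; the node for "padddn" still has the child "p", so pruning stops there.
Nodes removed: 4

4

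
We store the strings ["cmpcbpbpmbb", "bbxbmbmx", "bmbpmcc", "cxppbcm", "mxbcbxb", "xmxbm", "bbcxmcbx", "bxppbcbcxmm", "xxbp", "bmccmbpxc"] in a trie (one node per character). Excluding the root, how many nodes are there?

Count nodes per top-level branch (shared prefixes stored once):
  'b'-branch (bbcxmcbx, bbxbmbmx, bmbpmcc, bmccmbpxc, bxppbcbcxmm): 37 nodes
  'c'-branch (cmpcbpbpmbb, cxppbcm): 17 nodes
  'm'-branch (mxbcbxb): 7 nodes
  'x'-branch (xmxbm, xxbp): 8 nodes
Sum: 69

69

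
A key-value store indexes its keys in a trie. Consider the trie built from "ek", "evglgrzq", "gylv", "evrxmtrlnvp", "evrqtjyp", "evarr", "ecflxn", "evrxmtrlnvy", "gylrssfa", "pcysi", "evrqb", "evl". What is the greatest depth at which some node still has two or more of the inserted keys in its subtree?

The deepest shared node is where two words last agree before diverging.
"evrxmtrlnvp" and "evrxmtrlnvy" agree on "evrxmtrlnv" (10 characters) before diverging; nothing deeper is shared.
Longest shared-prefix length: 10

10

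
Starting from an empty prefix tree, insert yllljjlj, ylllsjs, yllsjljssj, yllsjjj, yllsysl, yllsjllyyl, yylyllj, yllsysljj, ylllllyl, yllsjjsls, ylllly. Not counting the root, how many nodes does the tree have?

For each word, the new-node count is its length minus the longest prefix already in the trie:
  "yllljjlj" → 8 new (y, l, l, l, j, j, l, j)
  "ylllsjs" → prefix "ylll" already present; 3 new (s, j, s)
  "yllsjljssj" → prefix "yll" already present; 7 new (s, j, l, j, s, s, j)
  "yllsjjj" → prefix "yllsj" already present; 2 new (j, j)
  "yllsysl" → prefix "ylls" already present; 3 new (y, s, l)
  "yllsjllyyl" → prefix "yllsjl" already present; 4 new (l, y, y, l)
  "yylyllj" → prefix "y" already present; 6 new (y, l, y, l, l, j)
  "yllsysljj" → prefix "yllsysl" already present; 2 new (j, j)
  "ylllllyl" → prefix "ylll" already present; 4 new (l, l, y, l)
  "yllsjjsls" → prefix "yllsjj" already present; 3 new (s, l, s)
  "ylllly" → prefix "yllll" already present; 1 new (y)
Total nodes = 8 + 3 + 7 + 2 + 3 + 4 + 6 + 2 + 4 + 3 + 1 = 43

43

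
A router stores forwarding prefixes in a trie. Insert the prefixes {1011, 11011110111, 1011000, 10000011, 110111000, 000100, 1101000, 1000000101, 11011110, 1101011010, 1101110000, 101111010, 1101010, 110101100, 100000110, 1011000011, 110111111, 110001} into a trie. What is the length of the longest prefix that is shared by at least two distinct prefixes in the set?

The deepest shared node is where two words last agree before diverging.
"110111000" and "1101110000" agree on "110111000" (9 characters) before diverging; nothing deeper is shared.
Longest shared-prefix length: 9

9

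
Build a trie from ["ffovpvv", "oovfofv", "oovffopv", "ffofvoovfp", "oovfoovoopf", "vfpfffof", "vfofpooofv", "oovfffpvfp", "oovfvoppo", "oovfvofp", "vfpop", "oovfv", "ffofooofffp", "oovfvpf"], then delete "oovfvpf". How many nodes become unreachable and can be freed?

After clearing the end-marker at "oovfvpf", prune upward until reaching a node still needed by another word.
The suffix "pf" (2 nodes) is used only by "oovfvpf"; the node for "oovfv" still has the child "o", so pruning stops there.
Nodes removed: 2

2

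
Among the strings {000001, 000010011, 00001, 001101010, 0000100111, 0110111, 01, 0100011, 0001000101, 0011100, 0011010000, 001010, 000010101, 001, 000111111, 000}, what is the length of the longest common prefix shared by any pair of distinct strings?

9

Equivalently: take the maximum, over all pairs, of their longest common prefix length.
"000010011" and "0000100111" agree on "000010011" (9 characters) before diverging; nothing deeper is shared.
Longest shared-prefix length: 9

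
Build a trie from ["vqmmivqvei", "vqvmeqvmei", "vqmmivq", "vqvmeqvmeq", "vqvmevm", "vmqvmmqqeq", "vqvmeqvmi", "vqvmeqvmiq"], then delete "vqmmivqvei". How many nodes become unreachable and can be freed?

A node on "vqmmivqvei"'s path can go only if nothing else ends at it or branches off below it.
The suffix "vei" (3 nodes) is used only by "vqmmivqvei"; "vqmmivq" is itself a stored word, so pruning stops there.
Nodes removed: 3

3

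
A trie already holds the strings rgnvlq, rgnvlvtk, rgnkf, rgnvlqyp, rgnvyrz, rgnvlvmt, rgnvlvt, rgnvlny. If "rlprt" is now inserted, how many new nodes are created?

4

"r" is already a path in the trie; the remaining "lprt" must be added.
Each of the 4 remaining characters creates one node.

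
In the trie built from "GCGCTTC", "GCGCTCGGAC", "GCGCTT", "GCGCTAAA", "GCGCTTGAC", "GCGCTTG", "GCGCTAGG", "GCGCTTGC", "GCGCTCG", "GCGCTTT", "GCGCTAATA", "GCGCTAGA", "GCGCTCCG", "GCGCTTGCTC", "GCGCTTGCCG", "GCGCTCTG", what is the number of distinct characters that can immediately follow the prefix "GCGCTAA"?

2

Walk "GCGCTAA" from the root, arriving at one node.
Characters that immediately follow "GCGCTAA" among the stored strings: {A, T}.
That node has 2 child edges.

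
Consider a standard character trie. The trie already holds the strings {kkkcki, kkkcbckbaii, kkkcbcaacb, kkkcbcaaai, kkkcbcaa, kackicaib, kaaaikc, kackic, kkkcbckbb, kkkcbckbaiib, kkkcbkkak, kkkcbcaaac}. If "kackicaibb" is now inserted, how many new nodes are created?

Walking "kackicaibb" from the root, the first 9 characters ("kackicaib") follow existing edges; "b" is the first miss.
Each of the 1 remaining characters creates one node.

1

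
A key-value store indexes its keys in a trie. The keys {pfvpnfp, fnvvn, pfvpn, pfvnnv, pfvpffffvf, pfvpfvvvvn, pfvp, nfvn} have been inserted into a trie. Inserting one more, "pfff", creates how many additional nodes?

2

Walking "pfff" from the root, the first 2 characters ("pf") follow existing edges; "f" is the first miss.
Each of the 2 remaining characters creates one node.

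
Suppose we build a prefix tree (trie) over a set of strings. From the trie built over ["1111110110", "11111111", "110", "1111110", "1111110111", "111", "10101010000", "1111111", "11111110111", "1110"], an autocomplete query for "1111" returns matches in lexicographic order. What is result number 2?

Filter for "1111…" and sort: "1111110", "1111110110", "1111110111", "1111111", "11111110111", "11111111"
The 2nd is 1111110110.

1111110110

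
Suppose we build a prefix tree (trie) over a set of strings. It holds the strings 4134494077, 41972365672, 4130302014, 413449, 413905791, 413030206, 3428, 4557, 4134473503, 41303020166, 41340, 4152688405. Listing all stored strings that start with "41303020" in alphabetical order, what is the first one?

Filter for "41303020…" and sort: "4130302014", "41303020166", "413030206"
Position 1: 4130302014

4130302014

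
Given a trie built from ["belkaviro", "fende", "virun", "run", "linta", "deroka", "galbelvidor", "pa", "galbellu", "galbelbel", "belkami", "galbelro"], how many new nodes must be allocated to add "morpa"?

5

No existing word starts with "m", so every character of "morpa" needs a new node.
5 − 0 = 5 new nodes.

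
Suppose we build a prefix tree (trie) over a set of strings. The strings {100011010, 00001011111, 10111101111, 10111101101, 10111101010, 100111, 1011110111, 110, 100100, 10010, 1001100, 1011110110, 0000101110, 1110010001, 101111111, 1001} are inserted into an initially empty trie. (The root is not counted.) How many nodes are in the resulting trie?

55

Count nodes per top-level branch (shared prefixes stored once):
  '0'-branch (0000101110, 00001011111): 12 nodes
  '1'-branch (100011010, 1001, 10010, 100100, 1001100, 100111, 10111101010, 1011110110, 10111101101, 1011110111, 10111101111, 101111111, 110, 1110010001): 43 nodes
Sum: 55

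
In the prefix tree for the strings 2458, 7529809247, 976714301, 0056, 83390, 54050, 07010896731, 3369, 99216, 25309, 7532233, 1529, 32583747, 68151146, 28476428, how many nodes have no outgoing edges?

15

A leaf is a node with no children — equivalently, the end of a word that is not a proper prefix of any other stored word.
Those words: "0056", "07010896731", "1529", "2458", "25309", "28476428", "32583747", "3369", "54050", "68151146", "7529809247", "7532233", "83390", "976714301", "99216"
Leaf count: 15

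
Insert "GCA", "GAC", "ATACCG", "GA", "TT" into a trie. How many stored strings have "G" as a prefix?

3

Walk to "G"; the words in its subtree are exactly those with that prefix.
Matches: "GA", "GAC", "GCA"
Count: 3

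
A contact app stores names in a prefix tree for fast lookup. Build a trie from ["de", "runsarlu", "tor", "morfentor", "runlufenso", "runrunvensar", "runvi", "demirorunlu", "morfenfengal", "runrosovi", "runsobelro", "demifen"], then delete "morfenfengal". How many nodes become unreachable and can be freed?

6

After clearing the end-marker at "morfenfengal", prune upward until reaching a node still needed by another word.
The suffix "fengal" (6 nodes) is used only by "morfenfengal"; the node for "morfen" still has the child "t", so pruning stops there.
Nodes removed: 6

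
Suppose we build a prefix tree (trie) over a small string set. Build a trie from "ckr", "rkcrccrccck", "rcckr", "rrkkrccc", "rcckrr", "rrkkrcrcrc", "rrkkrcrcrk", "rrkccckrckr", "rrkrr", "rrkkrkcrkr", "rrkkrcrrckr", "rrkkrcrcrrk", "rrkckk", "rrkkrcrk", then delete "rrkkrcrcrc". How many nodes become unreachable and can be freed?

Walk "rrkkrcrcrc" from the leaf back toward the root, removing each node that no remaining word uses.
The suffix "c" (1 node) is used only by "rrkkrcrcrc"; the node for "rrkkrcrcr" still has the child "k", so pruning stops there.
Nodes removed: 1

1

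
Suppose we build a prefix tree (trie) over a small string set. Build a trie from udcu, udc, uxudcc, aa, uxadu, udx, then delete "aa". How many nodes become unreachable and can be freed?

Walk "aa" from the leaf back toward the root, removing each node that no remaining word uses.
No other word shares any prefix with "aa", so all 2 of its nodes go.
Nodes removed: 2

2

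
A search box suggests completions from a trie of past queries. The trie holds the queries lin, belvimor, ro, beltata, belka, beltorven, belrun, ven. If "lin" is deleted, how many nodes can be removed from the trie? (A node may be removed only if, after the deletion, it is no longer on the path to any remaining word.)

3

Walk "lin" from the leaf back toward the root, removing each node that no remaining word uses.
No other word shares any prefix with "lin", so all 3 of its nodes go.
Nodes removed: 3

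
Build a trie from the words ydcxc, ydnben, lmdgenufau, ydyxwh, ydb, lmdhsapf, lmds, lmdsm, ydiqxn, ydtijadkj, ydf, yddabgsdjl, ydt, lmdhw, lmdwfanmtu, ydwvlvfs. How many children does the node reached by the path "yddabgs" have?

Walk "yddabgs" from the root, arriving at one node.
Distinct next characters after "yddabgs": d.
That node has 1 child edge.

1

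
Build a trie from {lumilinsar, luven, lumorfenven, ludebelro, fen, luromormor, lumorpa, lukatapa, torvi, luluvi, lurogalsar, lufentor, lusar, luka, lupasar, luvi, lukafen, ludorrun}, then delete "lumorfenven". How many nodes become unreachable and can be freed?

After clearing the end-marker at "lumorfenven", prune upward until reaching a node still needed by another word.
The suffix "fenven" (6 nodes) is used only by "lumorfenven"; the node for "lumor" still has the child "p", so pruning stops there.
Nodes removed: 6

6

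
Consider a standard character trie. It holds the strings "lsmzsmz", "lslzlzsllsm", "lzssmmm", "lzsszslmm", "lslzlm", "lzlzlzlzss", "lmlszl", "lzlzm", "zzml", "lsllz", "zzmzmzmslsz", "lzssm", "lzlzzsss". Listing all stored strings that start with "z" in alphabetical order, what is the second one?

zzmzmzmslsz

Words with prefix "z", in lexicographic order: "zzml", "zzmzmzmslsz"
Position 2: zzmzmzmslsz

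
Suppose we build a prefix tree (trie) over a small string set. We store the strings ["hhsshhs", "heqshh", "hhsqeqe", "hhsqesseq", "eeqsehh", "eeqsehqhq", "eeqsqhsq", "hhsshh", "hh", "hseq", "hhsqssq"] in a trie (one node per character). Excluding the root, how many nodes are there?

Trie structure (* marks end of a word):
(root)
├─ e
│  └─ e
│     └─ q
│        └─ s
│           ├─ e
│           │  └─ h
│           │     ├─ h *
│           │     └─ q
│           │        └─ h
│           │           └─ q *
│           └─ q
│              └─ h
│                 └─ s
│                    └─ q *
└─ h
   ├─ e
   │  └─ q
   │     └─ s
   │        └─ h
   │           └─ h *
   ├─ h *
   │  └─ s
   │     ├─ q
   │     │  ├─ e
   │     │  │  ├─ q
   │     │  │  │  └─ e *
   │     │  │  └─ s
   │     │  │     └─ s
   │     │  │        └─ e
   │     │  │           └─ q *
   │     │  └─ s
   │     │     └─ s
   │     │        └─ q *
   │     └─ s
   │        └─ h
   │           └─ h *
   │              └─ s *
   └─ s
      └─ e
         └─ q *
Counting every labelled node above: 40.

40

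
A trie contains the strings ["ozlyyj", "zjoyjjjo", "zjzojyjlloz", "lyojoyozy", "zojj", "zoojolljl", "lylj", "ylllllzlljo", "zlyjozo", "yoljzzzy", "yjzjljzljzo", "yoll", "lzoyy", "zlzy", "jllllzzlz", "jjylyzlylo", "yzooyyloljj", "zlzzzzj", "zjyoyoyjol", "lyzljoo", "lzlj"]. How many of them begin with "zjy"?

1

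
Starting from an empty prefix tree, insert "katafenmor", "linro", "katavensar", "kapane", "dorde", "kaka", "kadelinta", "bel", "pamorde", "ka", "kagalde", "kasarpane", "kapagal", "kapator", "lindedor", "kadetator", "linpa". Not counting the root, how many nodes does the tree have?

79

Insert word by word; a character creates a node only if that edge doesn't already exist:
  "katafenmor" → 10 new (k, a, t, a, f, e, n, m, o, r)
  "linro" → 5 new (l, i, n, r, o)
  "katavensar" → prefix "kata" already present; 6 new (v, e, n, s, a, r)
  "kapane" → prefix "ka" already present; 4 new (p, a, n, e)
  "dorde" → 5 new (d, o, r, d, e)
  "kaka" → prefix "ka" already present; 2 new (k, a)
  "kadelinta" → prefix "ka" already present; 7 new (d, e, l, i, n, t, a)
  "bel" → 3 new (b, e, l)
  "pamorde" → 7 new (p, a, m, o, r, d, e)
  "ka" → prefix "ka" already present; 0 new (none)
  "kagalde" → prefix "ka" already present; 5 new (g, a, l, d, e)
  "kasarpane" → prefix "ka" already present; 7 new (s, a, r, p, a, n, e)
  "kapagal" → prefix "kapa" already present; 3 new (g, a, l)
  "kapator" → prefix "kapa" already present; 3 new (t, o, r)
  "lindedor" → prefix "lin" already present; 5 new (d, e, d, o, r)
  "kadetator" → prefix "kade" already present; 5 new (t, a, t, o, r)
  "linpa" → prefix "lin" already present; 2 new (p, a)
Total nodes = 10 + 5 + 6 + 4 + 5 + 2 + 7 + 3 + 7 + 0 + 5 + 7 + 3 + 3 + 5 + 5 + 2 = 79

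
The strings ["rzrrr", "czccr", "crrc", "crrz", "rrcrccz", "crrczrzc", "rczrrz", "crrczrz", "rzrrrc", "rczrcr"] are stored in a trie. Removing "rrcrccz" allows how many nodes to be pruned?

6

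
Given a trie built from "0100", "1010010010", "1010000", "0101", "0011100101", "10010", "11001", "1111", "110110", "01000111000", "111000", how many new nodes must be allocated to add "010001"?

"010001" is already a full path in the trie; only an end-marker is added.
No new nodes are needed: 0.

0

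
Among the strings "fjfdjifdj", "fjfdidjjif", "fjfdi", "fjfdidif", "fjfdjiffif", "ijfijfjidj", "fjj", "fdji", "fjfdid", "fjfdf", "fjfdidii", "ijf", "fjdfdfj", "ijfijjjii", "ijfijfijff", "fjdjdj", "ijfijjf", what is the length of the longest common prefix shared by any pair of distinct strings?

Equivalently: take the maximum, over all pairs, of their longest common prefix length.
e.g. "fjfdidif" and "fjfdidii" share the prefix "fjfdidi" of length 7; no pair shares a longer one.
Longest shared-prefix length: 7

7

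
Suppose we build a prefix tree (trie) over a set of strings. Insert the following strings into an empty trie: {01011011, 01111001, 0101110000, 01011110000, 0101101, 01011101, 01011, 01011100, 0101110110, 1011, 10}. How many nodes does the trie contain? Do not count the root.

Trie structure (* marks end of a word):
(root)
├─ 0
│  └─ 1
│     ├─ 0
│     │  └─ 1
│     │     └─ 1 *
│     │        ├─ 0
│     │        │  └─ 1 *
│     │        │     └─ 1 *
│     │        └─ 1
│     │           ├─ 0
│     │           │  ├─ 0 *
│     │           │  │  └─ 0
│     │           │  │     └─ 0 *
│     │           │  └─ 1 *
│     │           │     └─ 1
│     │           │        └─ 0 *
│     │           └─ 1
│     │              └─ 0
│     │                 └─ 0
│     │                    └─ 0
│     │                       └─ 0 *
│     └─ 1
│        └─ 1
│           └─ 1
│              └─ 0
│                 └─ 0
│                    └─ 1 *
└─ 1
   └─ 0 *
      └─ 1
         └─ 1 *
Counting every labelled node above: 31.

31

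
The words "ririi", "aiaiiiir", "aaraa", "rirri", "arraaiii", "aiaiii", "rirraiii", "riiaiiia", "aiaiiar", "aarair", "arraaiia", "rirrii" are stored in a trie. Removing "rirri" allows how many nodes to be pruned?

0

Walk "rirri" from the leaf back toward the root, removing each node that no remaining word uses.
Every node on "rirri" is still needed (e.g. by "rirrii"), so nothing is freed.
Nodes removed: 0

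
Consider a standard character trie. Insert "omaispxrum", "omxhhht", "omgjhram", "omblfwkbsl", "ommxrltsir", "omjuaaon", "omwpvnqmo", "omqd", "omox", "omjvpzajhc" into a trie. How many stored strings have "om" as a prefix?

Traverse to the node for "om", then collect every word in that subtree.
Matches: "omaispxrum", "omblfwkbsl", "omgjhram", "omjuaaon", "omjvpzajhc", "ommxrltsir", "omox", "omqd", "omwpvnqmo", "omxhhht"
Count: 10

10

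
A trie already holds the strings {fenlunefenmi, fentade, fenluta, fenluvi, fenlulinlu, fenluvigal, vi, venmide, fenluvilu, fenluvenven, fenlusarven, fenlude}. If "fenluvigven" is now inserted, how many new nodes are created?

3

The longest prefix of "fenluvigven" already in the trie is "fenluvig" (length 8).
Each of the 3 remaining characters creates one node.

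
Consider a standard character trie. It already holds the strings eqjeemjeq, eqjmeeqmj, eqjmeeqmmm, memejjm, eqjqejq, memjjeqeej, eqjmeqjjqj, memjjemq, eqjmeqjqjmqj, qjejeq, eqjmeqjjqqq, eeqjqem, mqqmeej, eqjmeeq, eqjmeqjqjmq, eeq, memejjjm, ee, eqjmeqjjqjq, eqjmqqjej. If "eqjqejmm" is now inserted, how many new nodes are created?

2

"eqjqej" is already a path in the trie; the remaining "mm" must be added.
New nodes needed: |"eqjqejmm"| − 6 = 8 − 6 = 2.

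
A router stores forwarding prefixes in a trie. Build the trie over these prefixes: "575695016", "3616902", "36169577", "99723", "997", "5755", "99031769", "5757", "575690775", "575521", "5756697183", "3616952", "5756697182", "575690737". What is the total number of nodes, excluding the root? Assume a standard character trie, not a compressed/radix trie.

48

For each word, the new-node count is its length minus the longest prefix already in the trie:
  "575695016" → 9 new (5, 7, 5, 6, 9, 5, 0, 1, 6)
  "3616902" → 7 new (3, 6, 1, 6, 9, 0, 2)
  "36169577" → prefix "36169" already present; 3 new (5, 7, 7)
  "99723" → 5 new (9, 9, 7, 2, 3)
  "997" → prefix "997" already present; 0 new (none)
  "5755" → prefix "575" already present; 1 new (5)
  "99031769" → prefix "99" already present; 6 new (0, 3, 1, 7, 6, 9)
  "5757" → prefix "575" already present; 1 new (7)
  "575690775" → prefix "57569" already present; 4 new (0, 7, 7, 5)
  "575521" → prefix "5755" already present; 2 new (2, 1)
  "5756697183" → prefix "5756" already present; 6 new (6, 9, 7, 1, 8, 3)
  "3616952" → prefix "361695" already present; 1 new (2)
  "5756697182" → prefix "575669718" already present; 1 new (2)
  "575690737" → prefix "5756907" already present; 2 new (3, 7)
Total nodes = 9 + 7 + 3 + 5 + 0 + 1 + 6 + 1 + 4 + 2 + 6 + 1 + 1 + 2 = 48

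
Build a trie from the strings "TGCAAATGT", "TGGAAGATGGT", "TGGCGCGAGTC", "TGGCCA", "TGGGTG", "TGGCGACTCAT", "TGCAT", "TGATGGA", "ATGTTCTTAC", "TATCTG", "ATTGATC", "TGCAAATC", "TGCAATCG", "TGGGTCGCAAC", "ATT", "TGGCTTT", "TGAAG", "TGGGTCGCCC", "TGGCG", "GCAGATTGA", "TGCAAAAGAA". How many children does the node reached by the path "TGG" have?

Walk "TGG" from the root, arriving at one node.
Distinct next characters after "TGG": A, C, G.
That node has 3 child edges.

3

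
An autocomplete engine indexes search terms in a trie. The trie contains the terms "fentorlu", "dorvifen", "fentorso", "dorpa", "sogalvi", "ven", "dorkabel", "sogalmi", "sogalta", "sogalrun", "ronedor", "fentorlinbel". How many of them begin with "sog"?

Walk to "sog"; the words in its subtree are exactly those with that prefix.
Matches: "sogalmi", "sogalrun", "sogalta", "sogalvi"
Count: 4

4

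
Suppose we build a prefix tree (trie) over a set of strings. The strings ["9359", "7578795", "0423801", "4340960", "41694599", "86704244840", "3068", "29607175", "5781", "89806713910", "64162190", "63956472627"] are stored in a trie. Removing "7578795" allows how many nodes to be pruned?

After clearing the end-marker at "7578795", prune upward until reaching a node still needed by another word.
No other word shares any prefix with "7578795", so all 7 of its nodes go.
Nodes removed: 7

7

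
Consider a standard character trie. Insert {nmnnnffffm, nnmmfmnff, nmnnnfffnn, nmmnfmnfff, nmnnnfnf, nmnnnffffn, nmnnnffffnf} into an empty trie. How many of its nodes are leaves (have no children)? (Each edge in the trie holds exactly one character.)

A leaf is a node with no children — equivalently, the end of a word that is not a proper prefix of any other stored word.
Those words: "nmmnfmnfff", "nmnnnffffm", "nmnnnffffnf", "nmnnnfffnn", "nmnnnfnf", "nnmmfmnff"
Leaf count: 6

6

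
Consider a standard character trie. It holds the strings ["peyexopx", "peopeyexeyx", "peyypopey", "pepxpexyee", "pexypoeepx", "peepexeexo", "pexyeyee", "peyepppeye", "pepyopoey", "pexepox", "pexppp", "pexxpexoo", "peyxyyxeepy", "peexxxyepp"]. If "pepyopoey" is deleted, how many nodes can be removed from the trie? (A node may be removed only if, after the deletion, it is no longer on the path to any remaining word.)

6

A node on "pepyopoey"'s path can go only if nothing else ends at it or branches off below it.
The suffix "yopoey" (6 nodes) is used only by "pepyopoey"; the node for "pep" still has the child "x", so pruning stops there.
Nodes removed: 6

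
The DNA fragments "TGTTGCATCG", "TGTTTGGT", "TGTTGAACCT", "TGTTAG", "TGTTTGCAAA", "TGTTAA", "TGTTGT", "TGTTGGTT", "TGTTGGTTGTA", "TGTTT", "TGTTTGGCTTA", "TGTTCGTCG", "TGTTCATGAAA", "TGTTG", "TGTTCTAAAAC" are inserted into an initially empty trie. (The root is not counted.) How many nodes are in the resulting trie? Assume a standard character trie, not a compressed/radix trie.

For each word, the new-node count is its length minus the longest prefix already in the trie:
  "TGTTGCATCG" → 10 new (T, G, T, T, G, C, A, T, C, G)
  "TGTTTGGT" → prefix "TGTT" already present; 4 new (T, G, G, T)
  "TGTTGAACCT" → prefix "TGTTG" already present; 5 new (A, A, C, C, T)
  "TGTTAG" → prefix "TGTT" already present; 2 new (A, G)
  "TGTTTGCAAA" → prefix "TGTTTG" already present; 4 new (C, A, A, A)
  "TGTTAA" → prefix "TGTTA" already present; 1 new (A)
  "TGTTGT" → prefix "TGTTG" already present; 1 new (T)
  "TGTTGGTT" → prefix "TGTTG" already present; 3 new (G, T, T)
  "TGTTGGTTGTA" → prefix "TGTTGGTT" already present; 3 new (G, T, A)
  "TGTTT" → prefix "TGTTT" already present; 0 new (none)
  "TGTTTGGCTTA" → prefix "TGTTTGG" already present; 4 new (C, T, T, A)
  "TGTTCGTCG" → prefix "TGTT" already present; 5 new (C, G, T, C, G)
  "TGTTCATGAAA" → prefix "TGTTC" already present; 6 new (A, T, G, A, A, A)
  "TGTTG" → prefix "TGTTG" already present; 0 new (none)
  "TGTTCTAAAAC" → prefix "TGTTC" already present; 6 new (T, A, A, A, A, C)
Total nodes = 10 + 4 + 5 + 2 + 4 + 1 + 1 + 3 + 3 + 0 + 4 + 5 + 6 + 0 + 6 = 54

54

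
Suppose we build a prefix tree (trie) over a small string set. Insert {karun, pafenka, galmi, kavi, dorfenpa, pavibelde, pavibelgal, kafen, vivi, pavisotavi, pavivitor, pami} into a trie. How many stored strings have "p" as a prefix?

Walk to "p"; the words in its subtree are exactly those with that prefix.
Matches: "pafenka", "pami", "pavibelde", "pavibelgal", "pavisotavi", "pavivitor"
Count: 6

6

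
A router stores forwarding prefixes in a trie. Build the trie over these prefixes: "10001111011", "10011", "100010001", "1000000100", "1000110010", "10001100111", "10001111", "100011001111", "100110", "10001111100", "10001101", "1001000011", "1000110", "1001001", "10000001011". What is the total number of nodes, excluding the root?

44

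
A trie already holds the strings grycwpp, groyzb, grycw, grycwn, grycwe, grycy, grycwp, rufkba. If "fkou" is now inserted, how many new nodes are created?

4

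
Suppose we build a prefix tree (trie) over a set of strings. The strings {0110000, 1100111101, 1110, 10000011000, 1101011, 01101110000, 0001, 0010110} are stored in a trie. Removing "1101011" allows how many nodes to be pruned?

After clearing the end-marker at "1101011", prune upward until reaching a node still needed by another word.
The suffix "1011" (4 nodes) is used only by "1101011"; the node for "110" still has the child "0", so pruning stops there.
Nodes removed: 4

4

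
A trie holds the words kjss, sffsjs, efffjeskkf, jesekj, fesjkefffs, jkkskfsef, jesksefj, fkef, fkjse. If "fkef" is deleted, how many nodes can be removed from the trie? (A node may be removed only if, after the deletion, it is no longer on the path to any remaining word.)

2

Walk "fkef" from the leaf back toward the root, removing each node that no remaining word uses.
The suffix "ef" (2 nodes) is used only by "fkef"; the node for "fk" still has the child "j", so pruning stops there.
Nodes removed: 2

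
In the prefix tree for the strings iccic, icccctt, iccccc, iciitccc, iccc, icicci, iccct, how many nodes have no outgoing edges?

6

A leaf is a node with no children — equivalently, the end of a word that is not a proper prefix of any other stored word.
Those words: "iccccc", "icccctt", "iccct", "iccic", "icicci", "iciitccc"
Leaf count: 6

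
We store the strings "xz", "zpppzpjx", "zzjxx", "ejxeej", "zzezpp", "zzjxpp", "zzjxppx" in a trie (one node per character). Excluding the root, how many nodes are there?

27

Count nodes per top-level branch (shared prefixes stored once):
  'e'-branch (ejxeej): 6 nodes
  'x'-branch (xz): 2 nodes
  'z'-branch (zpppzpjx, zzezpp, zzjxpp, zzjxppx, zzjxx): 19 nodes
Sum: 27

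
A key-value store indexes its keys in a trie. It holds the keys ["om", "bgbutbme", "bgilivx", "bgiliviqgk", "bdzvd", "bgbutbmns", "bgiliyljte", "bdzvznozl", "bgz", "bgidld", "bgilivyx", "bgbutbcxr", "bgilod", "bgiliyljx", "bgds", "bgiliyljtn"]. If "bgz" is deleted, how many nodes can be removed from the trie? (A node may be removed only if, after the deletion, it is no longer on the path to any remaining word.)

1

Walk "bgz" from the leaf back toward the root, removing each node that no remaining word uses.
The suffix "z" (1 node) is used only by "bgz"; the node for "bg" still has the child "b", so pruning stops there.
Nodes removed: 1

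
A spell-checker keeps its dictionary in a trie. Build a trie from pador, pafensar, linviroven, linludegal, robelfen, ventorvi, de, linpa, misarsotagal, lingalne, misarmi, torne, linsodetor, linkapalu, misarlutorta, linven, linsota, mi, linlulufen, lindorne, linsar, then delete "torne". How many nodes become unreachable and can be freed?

Walk "torne" from the leaf back toward the root, removing each node that no remaining word uses.
No other word shares any prefix with "torne", so all 5 of its nodes go.
Nodes removed: 5

5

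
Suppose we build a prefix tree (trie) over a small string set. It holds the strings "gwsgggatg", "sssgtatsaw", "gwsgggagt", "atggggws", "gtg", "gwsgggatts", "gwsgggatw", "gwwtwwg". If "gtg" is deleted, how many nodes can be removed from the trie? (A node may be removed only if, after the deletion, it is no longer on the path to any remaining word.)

Walk "gtg" from the leaf back toward the root, removing each node that no remaining word uses.
The suffix "tg" (2 nodes) is used only by "gtg"; the node for "g" still has the child "w", so pruning stops there.
Nodes removed: 2

2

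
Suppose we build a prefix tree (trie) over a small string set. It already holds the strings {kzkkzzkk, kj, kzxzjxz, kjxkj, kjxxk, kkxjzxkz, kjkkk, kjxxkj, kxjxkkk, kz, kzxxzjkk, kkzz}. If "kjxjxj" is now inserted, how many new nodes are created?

3

Walking "kjxjxj" from the root, the first 3 characters ("kjx") follow existing edges; "j" is the first miss.
So 6 − 3 = 3 new nodes.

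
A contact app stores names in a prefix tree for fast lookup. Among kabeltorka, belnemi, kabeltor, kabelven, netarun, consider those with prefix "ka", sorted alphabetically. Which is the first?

Filter for "ka…" and sort: "kabeltor", "kabeltorka", "kabelven"
Position 1: kabeltor

kabeltor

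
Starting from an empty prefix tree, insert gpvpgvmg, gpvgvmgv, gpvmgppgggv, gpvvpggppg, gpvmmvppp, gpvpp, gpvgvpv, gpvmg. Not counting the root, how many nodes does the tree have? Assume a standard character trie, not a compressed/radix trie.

36

Insert word by word; a character creates a node only if that edge doesn't already exist:
  "gpvpgvmg" → 8 new (g, p, v, p, g, v, m, g)
  "gpvgvmgv" → prefix "gpv" already present; 5 new (g, v, m, g, v)
  "gpvmgppgggv" → prefix "gpv" already present; 8 new (m, g, p, p, g, g, g, v)
  "gpvvpggppg" → prefix "gpv" already present; 7 new (v, p, g, g, p, p, g)
  "gpvmmvppp" → prefix "gpvm" already present; 5 new (m, v, p, p, p)
  "gpvpp" → prefix "gpvp" already present; 1 new (p)
  "gpvgvpv" → prefix "gpvgv" already present; 2 new (p, v)
  "gpvmg" → prefix "gpvmg" already present; 0 new (none)
Total nodes = 8 + 5 + 8 + 7 + 5 + 1 + 2 + 0 = 36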